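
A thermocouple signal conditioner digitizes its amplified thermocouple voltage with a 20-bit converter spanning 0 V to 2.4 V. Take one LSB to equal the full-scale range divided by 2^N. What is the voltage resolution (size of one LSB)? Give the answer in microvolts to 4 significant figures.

V_FS = 2.4 V.
There are 2^20 = 1048576 steps.
Step size = 2.4/1048576 V = 2.289 µV.

2.289 µV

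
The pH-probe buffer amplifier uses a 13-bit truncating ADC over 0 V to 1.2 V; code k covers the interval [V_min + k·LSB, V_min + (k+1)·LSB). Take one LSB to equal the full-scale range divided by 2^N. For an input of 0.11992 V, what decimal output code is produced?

Span = 1.2 V. LSB = 1.2 V / 2^13 ≈ 146.5 µV.
(V_in − V_min) × 2^13/range = (0.11992 − (0)) × 8192/1.2 = 818.654.
Floor → code = 818.

818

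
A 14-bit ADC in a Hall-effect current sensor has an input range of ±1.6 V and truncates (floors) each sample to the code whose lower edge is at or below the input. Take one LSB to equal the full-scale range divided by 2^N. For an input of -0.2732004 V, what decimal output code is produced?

Span: 1.6 V − (-1.6 V) = 3.2 V. LSB = 3.2 V / 2^14 ≈ 195.3 µV.
code = ⌊(V_in − V_min)/LSB⌋ = ⌊(V_in − V_min) × 2^14 / range⌋
     = ⌊(-0.2732004 − (-1.6)) × 16384 / 3.2⌋ = ⌊1.3267996 × 16384/3.2⌋
     = ⌊6793.214⌋ = 6793.

6793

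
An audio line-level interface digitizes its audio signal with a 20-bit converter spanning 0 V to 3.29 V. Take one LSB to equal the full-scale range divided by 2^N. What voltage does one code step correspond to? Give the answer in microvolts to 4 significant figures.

V_FS = 3.29 V.
There are 2^20 = 1048576 steps.
One LSB is 3.29 V / 1048576 = 3.138 µV.

3.138 µV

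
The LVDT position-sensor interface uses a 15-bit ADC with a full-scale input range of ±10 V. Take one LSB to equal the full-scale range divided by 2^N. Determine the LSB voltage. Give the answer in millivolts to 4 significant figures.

Full-scale range = 10 V − (-10 V) = 20 V.
2^15 = 32768 levels.
LSB = 20 V ÷ 2^15 = 20/32768 V = 0.6104 mV.

0.6104 mV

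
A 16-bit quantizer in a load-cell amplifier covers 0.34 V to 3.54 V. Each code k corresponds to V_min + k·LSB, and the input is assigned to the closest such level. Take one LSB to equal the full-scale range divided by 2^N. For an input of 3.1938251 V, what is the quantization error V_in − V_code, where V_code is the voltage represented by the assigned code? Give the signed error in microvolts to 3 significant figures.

+16.5 µV

Range = 3.54 − (0.34) = 3.2 V. LSB = 3.2 V / 2^16 ≈ 48.83 µV.
(V_in − V_min)/LSB = (3.1938251 − (0.34)) × 65536/3.2 = 58446.3380 → nearest code k = 58446.
V_code = 0.34 + (58446/65536) × 3.2 = 3.1938085938 V.
e = 3.1938251 − (3.1938085938) = +16.5 µV.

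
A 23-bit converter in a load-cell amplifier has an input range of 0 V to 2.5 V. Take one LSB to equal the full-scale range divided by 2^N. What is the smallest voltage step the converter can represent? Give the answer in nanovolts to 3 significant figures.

298 nV

Range is 2.5 V.
There are 2^23 = 8388608 steps.
LSB = 2.5 V / 2^23 = 298 nV.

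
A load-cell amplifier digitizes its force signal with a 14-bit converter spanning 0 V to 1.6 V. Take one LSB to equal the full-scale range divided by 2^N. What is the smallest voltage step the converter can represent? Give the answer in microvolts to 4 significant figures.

97.66 µV

Full-scale range = 1.6 V.
Number of codes = 2^14 = 16384.
LSB = 1.6 V ÷ 2^14 = 1.6/16384 V = 97.66 µV.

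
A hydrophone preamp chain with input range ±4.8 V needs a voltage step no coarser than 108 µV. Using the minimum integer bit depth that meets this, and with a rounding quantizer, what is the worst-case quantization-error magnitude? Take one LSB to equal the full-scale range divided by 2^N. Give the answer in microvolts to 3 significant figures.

Range = 4.8 − (-4.8) = 9.6 V.
Need 2^N ≥ 9.6 V / 108 µV = 88890 → N_min = 17.
LSB = 9.6 V / 2^17 = 73.242 µV.
|e|_max = LSB/2 = 36.6 µV.

36.6 µV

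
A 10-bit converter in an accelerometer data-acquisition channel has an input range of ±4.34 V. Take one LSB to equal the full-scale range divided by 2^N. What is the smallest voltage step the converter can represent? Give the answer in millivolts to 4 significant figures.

8.477 mV

Range = 4.34 − (-4.34) = 8.68 V.
There are 2^10 = 1024 steps.
Step size = 8.68/1024 V = 8.477 mV.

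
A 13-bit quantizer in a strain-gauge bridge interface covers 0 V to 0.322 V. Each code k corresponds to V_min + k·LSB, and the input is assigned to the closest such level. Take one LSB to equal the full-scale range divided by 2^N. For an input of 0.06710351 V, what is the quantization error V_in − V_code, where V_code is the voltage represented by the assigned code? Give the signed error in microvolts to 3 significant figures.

Range is 0.322 V. LSB = 0.322 V / 2^13 ≈ 39.31 µV.
(0.06710351 − (0)) / LSB = 0.06710351 × 8192/0.322 = 1707.1800. Nearest integer: k = 1707.
Reconstructed level: 0 + 1707 × 0.322/8192 V = 0.06709643555 V.
Error = V_in − V_code = 0.06710351 − (0.06709643555) = +7.07 µV.

+7.07 µV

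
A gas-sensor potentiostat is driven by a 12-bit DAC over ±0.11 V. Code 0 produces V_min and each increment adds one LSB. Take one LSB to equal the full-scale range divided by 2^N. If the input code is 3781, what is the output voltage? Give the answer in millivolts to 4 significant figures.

93.08 mV

The full-scale span is 0.11 − (-0.11) = 0.22 V. LSB = 0.22 V / 2^12.
V_out = V_min + code × LSB = -0.11 V + 3781 × 0.22 V / 4096
      = -0.11 V + 0.203081 V = 0.0930811 V.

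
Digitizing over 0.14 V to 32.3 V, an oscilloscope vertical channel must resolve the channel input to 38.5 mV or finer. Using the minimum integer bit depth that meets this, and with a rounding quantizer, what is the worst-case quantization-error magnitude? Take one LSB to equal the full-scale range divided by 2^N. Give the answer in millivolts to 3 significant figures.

15.7 mV

Range = 32.3 − (0.14) = 32.16 V.
Levels needed ≥ 32.16/38.5 mV = 835.3. 2^10 = 1024 suffices, so N_min = 10.
LSB = 32.16 V ÷ 2^10 = 32.16/1024 V = 31.406 mV.
Max error for round-to-nearest is LSB/2 = 15.7 mV.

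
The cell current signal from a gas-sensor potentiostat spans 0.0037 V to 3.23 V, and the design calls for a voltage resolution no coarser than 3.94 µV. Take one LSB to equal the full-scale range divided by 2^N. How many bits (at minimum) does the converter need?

Range = 3.23 − (0.0037) = 3.2263 V.
Levels needed ≥ 3.2263/3.94 µV = 818900. 2^20 = 1048576 suffices, so N_min = 20.

20 bits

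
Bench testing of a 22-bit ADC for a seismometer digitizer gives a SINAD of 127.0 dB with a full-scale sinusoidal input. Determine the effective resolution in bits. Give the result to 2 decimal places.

(127.0 − 1.76) / 6.02 = 125.24/6.02 = 20.8040 effective bits.

20.80 bits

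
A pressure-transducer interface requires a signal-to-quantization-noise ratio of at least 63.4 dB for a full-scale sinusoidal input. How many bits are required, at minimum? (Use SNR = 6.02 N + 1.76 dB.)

11 bits

N ≥ (63.4 − 1.76)/6.02 = 10.239 → N_min = 11.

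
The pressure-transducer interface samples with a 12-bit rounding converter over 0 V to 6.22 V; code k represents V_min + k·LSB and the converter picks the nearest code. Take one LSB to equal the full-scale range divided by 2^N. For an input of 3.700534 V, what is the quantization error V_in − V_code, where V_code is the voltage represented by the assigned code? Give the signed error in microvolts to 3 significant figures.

−184 µV

Full-scale range = 6.22 V. LSB = 6.22 V / 2^12 ≈ 1.519 mV.
(3.700534 − (0)) / LSB = 3.700534 × 4096/6.22 = 2436.8790. Nearest integer: k = 2437.
Reconstructed level: 0 + 2437 × 6.22/4096 V = 3.700717773 V.
e = 3.700534 − (3.700717773) = −184 µV.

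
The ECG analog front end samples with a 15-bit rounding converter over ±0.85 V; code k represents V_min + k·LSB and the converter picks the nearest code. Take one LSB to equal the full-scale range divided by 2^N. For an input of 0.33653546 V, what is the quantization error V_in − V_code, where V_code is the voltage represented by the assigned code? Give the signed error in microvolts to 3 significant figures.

−9.34 µV

Span: 0.85 V − (-0.85 V) = 1.7 V. LSB = 1.7 V / 2^15 ≈ 51.88 µV.
(0.33653546 − (-0.85)) / LSB = 1.18653546 × 32768/1.7 = 22870.8200. Nearest integer: k = 22871.
V_code = -0.85 + (22871/32768) × 1.7 = 0.33654479980 V.
V_in − V_code = 0.33653546 − (0.33654479980) = −9.34 µV.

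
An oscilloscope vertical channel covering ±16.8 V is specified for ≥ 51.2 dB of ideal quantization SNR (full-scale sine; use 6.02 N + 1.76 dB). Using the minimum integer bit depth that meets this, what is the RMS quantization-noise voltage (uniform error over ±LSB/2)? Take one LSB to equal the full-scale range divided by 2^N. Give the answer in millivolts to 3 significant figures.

18.9 mV

The full-scale span is 16.8 − (-16.8) = 33.6 V.
Solving 6.02 N ≥ 51.2 − 1.76: N ≥ 8.213. Round up → N = 9.
LSB = 33.6 V / 2^9 = 65.625 mV.
RMS noise = LSB/√12 = 18.9 mV.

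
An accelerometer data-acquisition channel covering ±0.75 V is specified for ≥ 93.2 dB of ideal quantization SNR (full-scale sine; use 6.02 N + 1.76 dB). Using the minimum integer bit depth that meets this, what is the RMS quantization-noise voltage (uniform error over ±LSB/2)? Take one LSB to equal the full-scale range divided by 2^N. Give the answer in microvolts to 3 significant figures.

Full-scale range = 0.75 V − (-0.75 V) = 1.5 V.
6.02 N + 1.76 ≥ 93.2 gives N ≥ 15.189, so the minimum integer is 16.
One LSB is 1.5 V / 65536 = 22.888 µV.
RMS noise = LSB/√12 = 6.61 µV.

6.61 µV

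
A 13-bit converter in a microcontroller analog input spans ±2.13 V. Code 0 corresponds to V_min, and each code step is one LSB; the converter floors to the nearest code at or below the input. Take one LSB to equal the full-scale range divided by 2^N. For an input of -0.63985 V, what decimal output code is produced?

The full-scale span is 2.13 − (-2.13) = 4.26 V. LSB = 4.26 V / 2^13 ≈ 0.5200 mV.
V_in − V_min = -0.63985 − (-2.13) = 1.49015 V.
Divide by LSB: 1.49015 × 8192/4.26 = 2865.5654.
Truncating gives code 2865.

2865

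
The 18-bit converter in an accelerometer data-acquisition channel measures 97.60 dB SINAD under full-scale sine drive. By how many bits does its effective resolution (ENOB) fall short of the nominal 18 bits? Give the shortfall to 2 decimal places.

N_eff = (97.60 − 1.76)/6.02 = 15.9203 bits.
18 − 15.9203 = 2.08 bits below nominal.

2.08 bits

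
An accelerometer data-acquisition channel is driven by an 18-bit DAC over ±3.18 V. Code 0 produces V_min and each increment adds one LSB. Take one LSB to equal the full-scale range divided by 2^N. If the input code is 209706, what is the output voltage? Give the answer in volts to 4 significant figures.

Range = 3.18 − (-3.18) = 6.36 V. LSB = 6.36 V / 2^18.
V_out = V_min + code × LSB = -3.18 V + 209706 × 6.36 V / 262144
      = -3.18 + 5.08778 = 1.90778 V.

1.908 V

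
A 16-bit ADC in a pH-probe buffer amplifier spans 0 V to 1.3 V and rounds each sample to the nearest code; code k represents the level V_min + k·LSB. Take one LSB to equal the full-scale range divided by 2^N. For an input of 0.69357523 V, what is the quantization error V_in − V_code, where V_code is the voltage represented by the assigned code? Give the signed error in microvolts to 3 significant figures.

−5.40 µV

V_FS = 1.3 V. LSB = 1.3 V / 2^16 ≈ 19.84 µV.
Position in LSBs: (0.69357523 − (0)) × 65536/1.3 = 34964.7279; rounding gives k = 34965.
Reconstructed level: 0 + 34965 × 1.3/65536 V = 0.69358062744 V.
V_in − V_code = 0.69357523 − (0.69358062744) = −5.40 µV.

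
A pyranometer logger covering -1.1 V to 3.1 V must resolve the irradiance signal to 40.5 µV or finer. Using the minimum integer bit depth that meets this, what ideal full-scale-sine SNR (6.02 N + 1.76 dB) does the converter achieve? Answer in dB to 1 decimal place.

Span: 3.1 V − (-1.1 V) = 4.2 V.
4.2 V / 40.5 µV = 103700. Since 2^16 = 65536 and 2^17 = 131072, N = 17.
SNR = 6.02 × 17 + 1.76 = 104.10 dB.

104.1 dB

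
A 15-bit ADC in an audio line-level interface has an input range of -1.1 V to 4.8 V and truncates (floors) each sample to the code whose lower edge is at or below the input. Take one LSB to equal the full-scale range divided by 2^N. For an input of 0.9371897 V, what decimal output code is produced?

Range = 4.8 − (-1.1) = 5.9 V. LSB = 5.9 V / 2^15 ≈ 180.1 µV.
(V_in − V_min) × 2^15/range = (0.9371897 − (-1.1)) × 32768/5.9 = 11314.344.
Floor → code = 11314.

11314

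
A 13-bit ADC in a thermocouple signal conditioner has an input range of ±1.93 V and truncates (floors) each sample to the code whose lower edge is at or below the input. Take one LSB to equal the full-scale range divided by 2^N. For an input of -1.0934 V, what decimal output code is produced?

1775

The full-scale span is 1.93 − (-1.93) = 3.86 V. LSB = 3.86 V / 2^13 ≈ 471.2 µV.
(V_in − V_min) × 2^13/range = (-1.0934 − (-1.93)) × 8192/3.86 = 1775.499.
Floor → code = 1775.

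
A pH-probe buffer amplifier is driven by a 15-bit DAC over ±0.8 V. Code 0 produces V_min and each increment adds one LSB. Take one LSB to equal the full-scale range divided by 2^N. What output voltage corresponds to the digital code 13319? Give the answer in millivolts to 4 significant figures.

The full-scale span is 0.8 − (-0.8) = 1.6 V. LSB = 1.6 V / 2^15.
V_out = V_min + code × LSB = -0.8 V + 13319 × 1.6 V / 32768
      = -0.8 + 0.650342 = -0.149658 V.

-149.7 mV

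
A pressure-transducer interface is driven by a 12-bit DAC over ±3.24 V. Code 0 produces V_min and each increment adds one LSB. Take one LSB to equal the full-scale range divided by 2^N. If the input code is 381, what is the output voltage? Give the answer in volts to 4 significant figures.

-2.637 V

Full-scale range = 3.24 V − (-3.24 V) = 6.48 V. LSB = 6.48 V / 2^12.
V_out = -3.24 + 381 × (6.48/4096) V
      = -3.24 V + 0.602754 V = -2.63725 V.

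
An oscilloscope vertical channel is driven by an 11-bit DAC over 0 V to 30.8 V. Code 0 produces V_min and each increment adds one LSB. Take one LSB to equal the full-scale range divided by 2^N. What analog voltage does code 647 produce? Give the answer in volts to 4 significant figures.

9.730 V

Full-scale range = 30.8 V. LSB = 30.8 V / 2^11.
V_out = V_min + code × LSB = 0 V + 647 × 30.8 V / 2048
      = 0 V + 9.73027 V = 9.73027 V.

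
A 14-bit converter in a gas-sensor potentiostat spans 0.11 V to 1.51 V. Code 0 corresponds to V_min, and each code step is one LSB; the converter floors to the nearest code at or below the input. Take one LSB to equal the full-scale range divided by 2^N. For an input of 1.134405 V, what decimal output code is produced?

11988

The full-scale span is 1.51 − (0.11) = 1.4 V. LSB = 1.4 V / 2^14 ≈ 85.45 µV.
(V_in − V_min) × 2^14/range = (1.134405 − (0.11)) × 16384/1.4 = 11988.465.
Floor → code = 11988.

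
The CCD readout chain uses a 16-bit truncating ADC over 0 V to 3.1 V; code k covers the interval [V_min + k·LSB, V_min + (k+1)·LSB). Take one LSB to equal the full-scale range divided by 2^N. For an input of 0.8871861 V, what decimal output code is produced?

Range is 3.1 V. LSB = 3.1 V / 2^16 ≈ 47.30 µV.
code = ⌊(V_in − V_min)/LSB⌋ = ⌊(V_in − V_min) × 2^16 / range⌋
     = ⌊(0.8871861 − (0)) × 65536 / 3.1⌋ = ⌊0.8871861 × 65536/3.1⌋
     = ⌊18755.687⌋ = 18755.

18755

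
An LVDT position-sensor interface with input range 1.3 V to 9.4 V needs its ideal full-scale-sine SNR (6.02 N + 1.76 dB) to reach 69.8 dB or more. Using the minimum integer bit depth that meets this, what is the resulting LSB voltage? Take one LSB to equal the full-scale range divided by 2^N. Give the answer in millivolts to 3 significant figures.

1.98 mV

Full-scale range = 9.4 V − (1.3 V) = 8.1 V.
Solving 6.02 N ≥ 69.8 − 1.76: N ≥ 11.302. Round up → N = 12.
LSB = 8.1 V / 2^12 = 1.98 mV.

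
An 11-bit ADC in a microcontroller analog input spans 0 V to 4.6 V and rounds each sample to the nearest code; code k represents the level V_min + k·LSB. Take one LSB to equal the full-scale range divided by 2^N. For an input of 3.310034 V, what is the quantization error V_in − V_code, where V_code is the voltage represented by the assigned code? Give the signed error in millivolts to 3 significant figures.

Full-scale range = 4.6 V. LSB = 4.6 V / 2^11 ≈ 2.246 mV.
Position in LSBs: (3.310034 − (0)) × 2048/4.6 = 1473.6847; rounding gives k = 1474.
V_code = V_min + k × range/2^11 = 0 + 1474 × 4.6/2048 = 3.310742188 V.
e = 3.310034 − (3.310742188) = −0.708 mV.

−0.708 mV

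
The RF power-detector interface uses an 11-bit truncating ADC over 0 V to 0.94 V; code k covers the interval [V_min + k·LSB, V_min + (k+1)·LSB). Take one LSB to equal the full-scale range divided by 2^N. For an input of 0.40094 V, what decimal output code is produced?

V_FS = 0.94 V. LSB = 0.94 V / 2^11 ≈ 459.0 µV.
V_in − V_min = 0.40094 − (0) = 0.40094 V.
Divide by LSB: 0.40094 × 2048/0.94 = 873.5374.
Truncating gives code 873.

873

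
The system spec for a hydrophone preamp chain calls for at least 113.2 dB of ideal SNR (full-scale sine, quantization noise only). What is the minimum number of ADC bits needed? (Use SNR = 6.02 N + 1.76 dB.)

Solving 6.02 N ≥ 113.2 − 1.76: N ≥ 18.512. Round up → N = 19.

19 bits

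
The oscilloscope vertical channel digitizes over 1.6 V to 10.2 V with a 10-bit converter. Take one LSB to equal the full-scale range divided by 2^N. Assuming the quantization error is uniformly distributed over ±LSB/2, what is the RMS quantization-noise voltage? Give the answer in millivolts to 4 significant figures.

The full-scale span is 10.2 − (1.6) = 8.6 V.
LSB = 8.6 V ÷ 2^10 = 8.6/1024 V = 8.39844 mV.
RMS of a uniform error over width LSB is LSB/√12 = 2.424 mV.

2.424 mV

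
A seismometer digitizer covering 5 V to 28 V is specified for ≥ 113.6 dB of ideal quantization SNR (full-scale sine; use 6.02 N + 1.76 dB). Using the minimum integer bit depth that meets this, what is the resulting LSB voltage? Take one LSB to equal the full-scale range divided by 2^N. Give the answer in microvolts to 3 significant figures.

Full-scale range = 28 V − (5 V) = 23 V.
Required N = ⌈(113.6 − 1.76)/6.02⌉ = ⌈18.578⌉ = 19.
One LSB is 23 V / 524288 = 43.9 µV.

43.9 µV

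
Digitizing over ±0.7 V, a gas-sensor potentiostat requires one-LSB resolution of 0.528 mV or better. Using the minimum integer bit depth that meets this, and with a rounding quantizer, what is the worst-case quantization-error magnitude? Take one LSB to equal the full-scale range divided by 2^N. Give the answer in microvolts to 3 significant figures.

171 µV

Span: 0.7 V − (-0.7 V) = 1.4 V.
Required number of levels: 1.4/0.528 mV = 2651.5; smallest N with 2^N ≥ that is 12.
LSB = 1.4 V / 2^12 = 341.80 µV.
Max error for round-to-nearest is LSB/2 = 171 µV.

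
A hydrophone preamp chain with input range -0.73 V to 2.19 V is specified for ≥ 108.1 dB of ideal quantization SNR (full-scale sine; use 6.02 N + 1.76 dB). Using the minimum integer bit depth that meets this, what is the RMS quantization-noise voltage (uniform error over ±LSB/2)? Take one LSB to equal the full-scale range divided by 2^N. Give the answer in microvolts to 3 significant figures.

The full-scale span is 2.19 − (-0.73) = 2.92 V.
N ≥ (108.1 − 1.76)/6.02 = 17.664 → N_min = 18.
One LSB is 2.92 V / 262144 = 11.139 µV.
V_rms = LSB/√12 = 3.22 µV.

3.22 µV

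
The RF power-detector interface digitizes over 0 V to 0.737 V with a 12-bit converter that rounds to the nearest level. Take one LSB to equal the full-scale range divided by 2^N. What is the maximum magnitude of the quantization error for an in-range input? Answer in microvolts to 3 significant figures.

90.0 µV

Full-scale range = 0.737 V.
Step size = 0.737/4096 V = 179.93 µV.
|e|_max = LSB/2 = 90.0 µV.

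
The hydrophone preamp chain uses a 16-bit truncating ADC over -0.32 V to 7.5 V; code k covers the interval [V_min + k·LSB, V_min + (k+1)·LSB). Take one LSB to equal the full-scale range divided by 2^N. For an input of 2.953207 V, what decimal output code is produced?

Span: 7.5 V − (-0.32 V) = 7.82 V. LSB = 7.82 V / 2^16 ≈ 119.3 µV.
V_in − V_min = 2.953207 − (-0.32) = 3.273207 V.
Divide by LSB: 3.273207 × 65536/7.82 = 27431.3164.
Truncating gives code 27431.

27431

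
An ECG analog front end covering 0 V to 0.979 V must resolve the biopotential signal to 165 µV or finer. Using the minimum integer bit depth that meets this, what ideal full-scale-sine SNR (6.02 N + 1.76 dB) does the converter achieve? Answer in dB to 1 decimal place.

V_FS = 0.979 V.
0.979 V / 165 µV = 5933. Since 2^12 = 4096 and 2^13 = 8192, N = 13.
6.02(13) + 1.76 = 80.02 dB.

80.0 dB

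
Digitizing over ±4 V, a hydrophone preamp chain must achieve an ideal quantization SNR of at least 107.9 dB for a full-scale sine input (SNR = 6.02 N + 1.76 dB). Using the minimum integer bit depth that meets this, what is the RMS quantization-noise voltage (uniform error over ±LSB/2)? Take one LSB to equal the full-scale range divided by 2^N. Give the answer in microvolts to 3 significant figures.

The full-scale span is 4 − (-4) = 8 V.
Required N = ⌈(107.9 − 1.76)/6.02⌉ = ⌈17.631⌉ = 18.
LSB = 8 V / 2^18 = 30.518 µV.
RMS noise = LSB/√12 = 8.81 µV.

8.81 µV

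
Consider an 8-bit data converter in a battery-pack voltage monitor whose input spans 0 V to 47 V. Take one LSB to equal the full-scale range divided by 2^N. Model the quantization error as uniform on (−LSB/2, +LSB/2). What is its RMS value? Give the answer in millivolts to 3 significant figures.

53.0 mV

Span = 47 V.
Step size = 47/256 V = 183.59 mV.
RMS of a uniform error over width LSB is LSB/√12 = 53.0 mV.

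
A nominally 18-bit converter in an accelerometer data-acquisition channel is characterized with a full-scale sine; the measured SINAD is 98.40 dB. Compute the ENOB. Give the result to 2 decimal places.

ENOB = (98.40 − 1.76)/6.02 = 16.0532 bits.

16.05 bits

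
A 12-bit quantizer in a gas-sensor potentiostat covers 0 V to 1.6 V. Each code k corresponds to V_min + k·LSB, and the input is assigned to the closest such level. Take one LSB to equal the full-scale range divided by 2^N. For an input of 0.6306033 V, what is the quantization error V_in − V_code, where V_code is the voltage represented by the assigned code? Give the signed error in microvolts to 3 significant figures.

Span = 1.6 V. LSB = 1.6 V / 2^12 ≈ 390.6 µV.
Position in LSBs: (0.6306033 − (0)) × 4096/1.6 = 1614.3444; rounding gives k = 1614.
Reconstructed level: 0 + 1614 × 1.6/4096 V = 0.6304687500 V.
V_in − V_code = 0.6306033 − (0.6304687500) = +135 µV.

+135 µV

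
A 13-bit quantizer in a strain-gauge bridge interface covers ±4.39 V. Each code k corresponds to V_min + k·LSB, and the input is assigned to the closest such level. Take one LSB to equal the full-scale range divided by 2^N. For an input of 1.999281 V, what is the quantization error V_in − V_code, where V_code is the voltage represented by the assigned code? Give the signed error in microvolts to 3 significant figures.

+416 µV

Full-scale range = 4.39 V − (-4.39 V) = 8.78 V. LSB = 8.78 V / 2^13 ≈ 1.072 mV.
Position in LSBs: (1.999281 − (-4.39)) × 8192/8.78 = 5961.3884; rounding gives k = 5961.
Reconstructed level: -4.39 + 5961 × 8.78/8192 V = 1.998864746 V.
Error = V_in − V_code = 1.999281 − (1.998864746) = +416 µV.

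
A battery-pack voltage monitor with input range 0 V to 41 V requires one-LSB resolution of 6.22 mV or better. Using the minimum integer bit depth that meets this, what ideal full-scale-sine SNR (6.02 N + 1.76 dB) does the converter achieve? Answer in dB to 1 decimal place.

V_FS = 41 V.
Need 2^N ≥ 41 V / 6.22 mV = 6592 → N_min = 13.
Ideal SNR at N = 13: 6.02·13 + 1.76 = 80.0 dB.

80.0 dB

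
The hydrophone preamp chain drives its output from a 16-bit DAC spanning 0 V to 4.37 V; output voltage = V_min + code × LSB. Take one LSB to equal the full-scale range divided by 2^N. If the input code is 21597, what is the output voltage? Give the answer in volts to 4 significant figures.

1.440 V

Span = 4.37 V. LSB = 4.37 V / 2^16.
V_out = 0 + 21597 × (4.37/65536) V
      = 0 V + 1.44011 V = 1.44011 V.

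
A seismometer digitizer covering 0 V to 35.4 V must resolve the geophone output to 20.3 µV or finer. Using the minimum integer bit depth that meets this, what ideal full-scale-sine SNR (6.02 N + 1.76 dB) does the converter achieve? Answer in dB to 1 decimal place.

Range is 35.4 V.
Levels needed ≥ 35.4/20.3 µV = 1.744e6. 2^21 = 2097152 suffices, so N_min = 21.
6.02(21) + 1.76 = 128.18 dB.

128.2 dB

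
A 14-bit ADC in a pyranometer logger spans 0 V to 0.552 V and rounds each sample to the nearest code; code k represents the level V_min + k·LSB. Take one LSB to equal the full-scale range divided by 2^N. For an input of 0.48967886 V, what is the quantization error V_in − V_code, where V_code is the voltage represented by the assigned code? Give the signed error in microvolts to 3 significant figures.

+7.96 µV

V_FS = 0.552 V. LSB = 0.552 V / 2^14 ≈ 33.69 µV.
Position in LSBs: (0.48967886 − (0)) × 16384/0.552 = 14534.2363; rounding gives k = 14534.
V_code = V_min + k × range/2^14 = 0 + 14534 × 0.552/16384 = 0.48967089844 V.
V_in − V_code = 0.48967886 − (0.48967089844) = +7.96 µV.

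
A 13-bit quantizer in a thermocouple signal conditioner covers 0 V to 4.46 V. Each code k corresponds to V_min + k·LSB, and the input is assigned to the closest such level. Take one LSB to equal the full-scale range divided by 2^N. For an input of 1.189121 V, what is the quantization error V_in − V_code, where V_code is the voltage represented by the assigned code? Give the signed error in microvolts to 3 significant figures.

V_FS = 4.46 V. LSB = 4.46 V / 2^13 ≈ 0.5444 mV.
(V_in − V_min)/LSB = (1.189121 − (0)) × 8192/4.46 = 2184.1433 → nearest code k = 2184.
V_code = 0 + (2184/8192) × 4.46 = 1.189042969 V.
e = 1.189121 − (1.189042969) = +78.0 µV.

+78.0 µV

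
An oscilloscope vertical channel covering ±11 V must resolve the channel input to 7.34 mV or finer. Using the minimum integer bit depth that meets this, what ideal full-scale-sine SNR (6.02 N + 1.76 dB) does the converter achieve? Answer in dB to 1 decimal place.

Range = 11 − (-11) = 22 V.
Required number of levels: 22/7.34 mV = 2997.3; smallest N with 2^N ≥ that is 12.
6.02(12) + 1.76 = 74.00 dB.

74.0 dB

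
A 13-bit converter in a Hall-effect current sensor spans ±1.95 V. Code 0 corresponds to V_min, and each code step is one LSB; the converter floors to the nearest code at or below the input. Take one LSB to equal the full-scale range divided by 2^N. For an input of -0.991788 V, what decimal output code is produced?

Span: 1.95 V − (-1.95 V) = 3.9 V. LSB = 3.9 V / 2^13 ≈ 476.1 µV.
code = ⌊(V_in − V_min)/LSB⌋ = ⌊(V_in − V_min) × 2^13 / range⌋
     = ⌊(-0.991788 − (-1.95)) × 8192 / 3.9⌋ = ⌊0.958212 × 8192/3.9⌋
     = ⌊2012.737⌋ = 2012.

2012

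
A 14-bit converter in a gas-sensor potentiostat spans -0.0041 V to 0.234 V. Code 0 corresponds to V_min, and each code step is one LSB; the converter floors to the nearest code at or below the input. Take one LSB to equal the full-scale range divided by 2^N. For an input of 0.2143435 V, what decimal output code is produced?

The full-scale span is 0.234 − (-0.0041) = 0.2381 V. LSB = 0.2381 V / 2^14 ≈ 14.53 µV.
(V_in − V_min) × 2^14/range = (0.2143435 − (-0.0041)) × 16384/0.2381 = 15031.408.
Floor → code = 15031.

15031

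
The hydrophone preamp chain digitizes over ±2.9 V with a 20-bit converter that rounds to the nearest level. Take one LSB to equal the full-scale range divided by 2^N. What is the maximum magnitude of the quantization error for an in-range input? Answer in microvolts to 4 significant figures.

Full-scale range = 2.9 V − (-2.9 V) = 5.8 V.
One LSB is 5.8 V / 1048576 = 5.53131 µV.
|e|_max = LSB/2 = 2.766 µV.

2.766 µV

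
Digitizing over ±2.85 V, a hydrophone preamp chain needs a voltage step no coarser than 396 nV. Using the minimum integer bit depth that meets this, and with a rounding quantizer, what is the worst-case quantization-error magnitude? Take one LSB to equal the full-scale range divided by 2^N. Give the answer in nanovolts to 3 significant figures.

Span: 2.85 V − (-2.85 V) = 5.7 V.
Required number of levels: 5.7/396 nV = 1.4394e7; smallest N with 2^N ≥ that is 24.
LSB = 5.7 V ÷ 2^24 = 5.7/16777216 V = 339.75 nV.
Half an LSB is 170 nV.

170 nV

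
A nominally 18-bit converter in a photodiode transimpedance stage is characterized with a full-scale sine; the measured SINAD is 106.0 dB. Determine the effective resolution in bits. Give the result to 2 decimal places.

17.32 bits

ENOB = (SINAD − 1.76) / 6.02 = (106.0 − 1.76) / 6.02 = 104.24 / 6.02 = 17.3156.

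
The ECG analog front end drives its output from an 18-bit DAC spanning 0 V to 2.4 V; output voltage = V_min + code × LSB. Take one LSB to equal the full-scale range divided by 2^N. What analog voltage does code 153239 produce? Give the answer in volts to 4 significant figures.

1.403 V

V_FS = 2.4 V. LSB = 2.4 V / 2^18.
V_out = 0 + 153239 × (2.4/262144) V
      = 0 + 1.40294 = 1.40294 V.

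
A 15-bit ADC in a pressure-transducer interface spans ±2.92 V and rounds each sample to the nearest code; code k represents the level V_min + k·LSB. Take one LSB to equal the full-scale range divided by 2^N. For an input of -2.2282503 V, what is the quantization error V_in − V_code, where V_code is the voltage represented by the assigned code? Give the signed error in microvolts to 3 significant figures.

Range = 2.92 − (-2.92) = 5.84 V. LSB = 5.84 V / 2^15 ≈ 178.2 µV.
(V_in − V_min)/LSB = (-2.2282503 − (-2.92)) × 32768/5.84 = 3881.3791 → nearest code k = 3881.
Reconstructed level: -2.92 + 3881 × 5.84/32768 V = -2.2283178711 V.
Error = V_in − V_code = -2.2282503 − (-2.2283178711) = +67.6 µV.

+67.6 µV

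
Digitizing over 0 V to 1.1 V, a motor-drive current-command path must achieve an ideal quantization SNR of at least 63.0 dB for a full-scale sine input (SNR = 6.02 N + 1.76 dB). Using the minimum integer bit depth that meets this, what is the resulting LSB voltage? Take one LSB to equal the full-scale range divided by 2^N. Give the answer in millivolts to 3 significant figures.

Span = 1.1 V.
6.02 N + 1.76 ≥ 63.0 gives N ≥ 10.173, so the minimum integer is 11.
LSB = 1.1 V / 2^11 = 0.537 mV.

0.537 mV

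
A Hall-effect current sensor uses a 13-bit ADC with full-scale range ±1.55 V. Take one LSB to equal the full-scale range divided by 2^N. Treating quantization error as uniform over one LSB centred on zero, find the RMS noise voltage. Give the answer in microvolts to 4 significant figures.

109.2 µV

The full-scale span is 1.55 − (-1.55) = 3.1 V.
LSB = 3.1 V / 2^13 = 378.418 µV.
σ_q = LSB/√12 = 378.418 µV/3.4641 = 109.2 µV.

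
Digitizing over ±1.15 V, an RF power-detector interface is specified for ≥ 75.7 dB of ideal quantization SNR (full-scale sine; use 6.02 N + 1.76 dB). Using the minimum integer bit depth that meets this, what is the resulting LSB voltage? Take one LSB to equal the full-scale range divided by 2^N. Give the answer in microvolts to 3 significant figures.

281 µV

Range = 1.15 − (-1.15) = 2.3 V.
Required N = ⌈(75.7 − 1.76)/6.02⌉ = ⌈12.282⌉ = 13.
One LSB is 2.3 V / 8192 = 281 µV.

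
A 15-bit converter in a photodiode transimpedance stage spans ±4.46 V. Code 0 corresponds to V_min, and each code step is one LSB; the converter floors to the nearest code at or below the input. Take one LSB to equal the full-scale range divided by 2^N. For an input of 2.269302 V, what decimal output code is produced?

24720

Range = 4.46 − (-4.46) = 8.92 V. LSB = 8.92 V / 2^15 ≈ 272.2 µV.
V_in − V_min = 2.269302 − (-4.46) = 6.729302 V.
Divide by LSB: 6.729302 × 32768/8.92 = 24720.3776.
Truncating gives code 24720.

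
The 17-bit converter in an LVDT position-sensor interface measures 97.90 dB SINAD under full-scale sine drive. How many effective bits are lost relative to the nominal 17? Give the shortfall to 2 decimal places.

1.03 bits

N_eff = (97.90 − 1.76)/6.02 = 15.9701 bits.
Lost resolution: 17 − 15.9701 = 1.0299 bits.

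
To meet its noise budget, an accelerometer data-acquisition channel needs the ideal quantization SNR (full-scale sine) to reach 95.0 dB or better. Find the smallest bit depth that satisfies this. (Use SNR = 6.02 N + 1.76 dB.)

16 bits

Solving 6.02 N ≥ 95.0 − 1.76: N ≥ 15.488. Round up → N = 16.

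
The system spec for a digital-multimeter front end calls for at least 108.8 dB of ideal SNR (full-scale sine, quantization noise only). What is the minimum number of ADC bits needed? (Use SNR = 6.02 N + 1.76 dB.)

18 bits

6.02 N + 1.76 ≥ 108.8 gives N ≥ 17.781, so the minimum integer is 18.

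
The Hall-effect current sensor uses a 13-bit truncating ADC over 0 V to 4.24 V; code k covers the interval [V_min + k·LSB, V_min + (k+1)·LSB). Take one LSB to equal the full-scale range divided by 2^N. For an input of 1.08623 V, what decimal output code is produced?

Full-scale range = 4.24 V. LSB = 4.24 V / 2^13 ≈ 0.5176 mV.
code = ⌊(V_in − V_min)/LSB⌋ = ⌊(V_in − V_min) × 2^13 / range⌋
     = ⌊(1.08623 − (0)) × 8192 / 4.24⌋ = ⌊1.08623 × 8192/4.24⌋
     = ⌊2098.678⌋ = 2098.

2098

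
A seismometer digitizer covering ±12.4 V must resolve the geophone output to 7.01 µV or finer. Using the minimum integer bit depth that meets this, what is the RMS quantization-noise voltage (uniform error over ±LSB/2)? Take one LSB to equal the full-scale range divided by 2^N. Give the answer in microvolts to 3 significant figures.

1.71 µV

Full-scale range = 12.4 V − (-12.4 V) = 24.8 V.
24.8 V / 7.01 µV = 3.538e6. Since 2^21 = 2097152 and 2^22 = 4194304, N = 22.
One LSB is 24.8 V / 4194304 = 5.9128 µV.
RMS noise = LSB/√12 = 1.71 µV.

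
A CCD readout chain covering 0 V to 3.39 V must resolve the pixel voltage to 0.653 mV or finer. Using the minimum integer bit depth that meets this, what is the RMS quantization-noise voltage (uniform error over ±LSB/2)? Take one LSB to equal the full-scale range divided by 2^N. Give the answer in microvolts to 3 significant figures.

119 µV

Span = 3.39 V.
Levels needed ≥ 3.39/0.653 mV = 5191. 2^13 = 8192 suffices, so N_min = 13.
Step size = 3.39/8192 V = 413.82 µV.
V_rms = LSB/√12 = 119 µV.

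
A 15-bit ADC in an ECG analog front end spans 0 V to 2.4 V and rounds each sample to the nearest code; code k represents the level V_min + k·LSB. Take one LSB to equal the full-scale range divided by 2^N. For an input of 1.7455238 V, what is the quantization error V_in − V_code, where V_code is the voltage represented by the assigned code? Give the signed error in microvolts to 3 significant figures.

+16.0 µV

V_FS = 2.4 V. LSB = 2.4 V / 2^15 ≈ 73.24 µV.
(1.7455238 − (0)) / LSB = 1.7455238 × 32768/2.4 = 23832.2183. Nearest integer: k = 23832.
V_code = 0 + (23832/32768) × 2.4 = 1.7455078125 V.
Error = V_in − V_code = 1.7455238 − (1.7455078125) = +16.0 µV.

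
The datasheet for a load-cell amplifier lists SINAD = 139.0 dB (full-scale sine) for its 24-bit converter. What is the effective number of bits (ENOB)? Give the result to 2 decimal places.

22.80 bits

(139.0 − 1.76) / 6.02 = 137.24/6.02 = 22.7973 effective bits.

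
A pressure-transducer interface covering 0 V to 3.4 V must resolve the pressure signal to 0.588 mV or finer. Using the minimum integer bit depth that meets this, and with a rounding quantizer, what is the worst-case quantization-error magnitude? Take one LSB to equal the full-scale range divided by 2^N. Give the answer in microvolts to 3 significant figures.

208 µV

Range is 3.4 V.
3.4 V / 0.588 mV = 5782. Since 2^12 = 4096 and 2^13 = 8192, N = 13.
Step size = 3.4/8192 V = 415.04 µV.
Half an LSB is 208 µV.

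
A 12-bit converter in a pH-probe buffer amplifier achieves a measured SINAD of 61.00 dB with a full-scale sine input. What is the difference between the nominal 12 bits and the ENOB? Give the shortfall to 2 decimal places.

2.16 bits

Effective bits = (61.00 − 1.76)/6.02 = 9.8405.
Lost resolution: 12 − 9.8405 = 2.1595 bits.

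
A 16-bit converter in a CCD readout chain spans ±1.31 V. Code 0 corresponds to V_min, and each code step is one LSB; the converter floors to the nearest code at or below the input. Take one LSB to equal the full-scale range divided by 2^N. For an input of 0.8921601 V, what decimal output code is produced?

55084

Full-scale range = 1.31 V − (-1.31 V) = 2.62 V. LSB = 2.62 V / 2^16 ≈ 39.98 µV.
(V_in − V_min) × 2^16/range = (0.8921601 − (-1.31)) × 65536/2.62 = 55084.261.
Floor → code = 55084.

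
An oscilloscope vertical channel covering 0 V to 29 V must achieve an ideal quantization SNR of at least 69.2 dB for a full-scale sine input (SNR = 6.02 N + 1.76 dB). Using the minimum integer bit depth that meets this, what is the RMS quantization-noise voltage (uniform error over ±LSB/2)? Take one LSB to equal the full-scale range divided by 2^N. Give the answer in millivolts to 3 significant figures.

Range is 29 V.
6.02 N + 1.76 ≥ 69.2 gives N ≥ 11.203, so the minimum integer is 12.
LSB = 29 V ÷ 2^12 = 29/4096 V = 7.0801 mV.
σ_q = LSB/√12 = 7.0801 mV/3.4641 = 2.04 mV.

2.04 mV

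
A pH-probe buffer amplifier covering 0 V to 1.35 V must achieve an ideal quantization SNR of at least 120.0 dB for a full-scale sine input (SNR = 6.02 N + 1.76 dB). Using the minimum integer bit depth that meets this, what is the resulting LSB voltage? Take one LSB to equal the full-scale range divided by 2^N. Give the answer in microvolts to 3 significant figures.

Span = 1.35 V.
N ≥ (120.0 − 1.76)/6.02 = 19.641 → N_min = 20.
LSB = 1.35 V / 2^20 = 1.29 µV.

1.29 µV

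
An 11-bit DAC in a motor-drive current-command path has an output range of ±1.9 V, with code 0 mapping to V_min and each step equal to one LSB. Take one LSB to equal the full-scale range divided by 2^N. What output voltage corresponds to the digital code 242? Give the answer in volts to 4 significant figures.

-1.451 V

Span: 1.9 V − (-1.9 V) = 3.8 V. LSB = 3.8 V / 2^11.
Output = V_min + (242/2048) × range = -1.9 + 0.118164 × 3.8 V
      = -1.9 + 0.449023 = -1.45098 V.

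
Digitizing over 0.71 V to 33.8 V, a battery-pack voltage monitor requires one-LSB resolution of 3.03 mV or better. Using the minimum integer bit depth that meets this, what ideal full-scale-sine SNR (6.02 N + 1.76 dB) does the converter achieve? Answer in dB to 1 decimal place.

Span: 33.8 V − (0.71 V) = 33.09 V.
Need 2^N ≥ 33.09 V / 3.03 mV = 10920 → N_min = 14.
SNR = 6.02 × 14 + 1.76 = 86.04 dB.

86.0 dB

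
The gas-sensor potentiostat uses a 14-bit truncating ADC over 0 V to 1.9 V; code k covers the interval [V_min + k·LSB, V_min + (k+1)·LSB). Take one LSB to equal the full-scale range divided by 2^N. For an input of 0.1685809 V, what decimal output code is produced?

1453

Range is 1.9 V. LSB = 1.9 V / 2^14 ≈ 116.0 µV.
V_in − V_min = 0.1685809 − (0) = 0.1685809 V.
Divide by LSB: 0.1685809 × 16384/1.9 = 1453.6997.
Truncating gives code 1453.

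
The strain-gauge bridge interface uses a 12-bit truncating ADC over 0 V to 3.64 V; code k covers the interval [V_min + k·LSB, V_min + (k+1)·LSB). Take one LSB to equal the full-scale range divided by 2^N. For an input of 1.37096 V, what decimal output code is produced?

V_FS = 3.64 V. LSB = 3.64 V / 2^12 ≈ 0.8887 mV.
code = ⌊(V_in − V_min)/LSB⌋ = ⌊(V_in − V_min) × 2^12 / range⌋
     = ⌊(1.37096 − (0)) × 4096 / 3.64⌋ = ⌊1.37096 × 4096/3.64⌋
     = ⌊1542.707⌋ = 1542.

1542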